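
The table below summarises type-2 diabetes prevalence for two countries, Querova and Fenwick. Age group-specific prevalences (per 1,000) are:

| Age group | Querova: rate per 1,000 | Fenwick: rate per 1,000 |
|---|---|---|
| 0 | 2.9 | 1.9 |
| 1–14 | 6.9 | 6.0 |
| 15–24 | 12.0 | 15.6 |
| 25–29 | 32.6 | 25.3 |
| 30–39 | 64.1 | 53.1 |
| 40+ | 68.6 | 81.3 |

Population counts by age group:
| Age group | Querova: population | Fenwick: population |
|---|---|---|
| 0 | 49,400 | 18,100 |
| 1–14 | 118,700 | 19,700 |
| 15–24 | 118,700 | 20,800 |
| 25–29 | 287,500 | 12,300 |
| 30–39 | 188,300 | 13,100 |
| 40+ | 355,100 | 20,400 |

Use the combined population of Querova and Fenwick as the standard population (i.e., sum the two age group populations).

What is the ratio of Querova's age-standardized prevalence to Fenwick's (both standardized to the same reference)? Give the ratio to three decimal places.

0.987

Combined standard total = 1,222,100; weights = 0.0552, 0.1132, 0.1141, 0.2453, 0.1648, 0.3073.
Querova: 0.0552×2.9 + 0.1132×6.9 + 0.1141×12.0 + 0.2453×32.6 + 0.1648×64.1 + 0.3073×68.6 = 41.9501 per 1,000.
Fenwick: 0.0552×1.9 + 0.1132×6.0 + 0.1141×15.6 + 0.2453×25.3 + 0.1648×53.1 + 0.3073×81.3 = 42.5025 per 1,000.
Ratio = 41.9501 ÷ 42.5025 = 0.98700.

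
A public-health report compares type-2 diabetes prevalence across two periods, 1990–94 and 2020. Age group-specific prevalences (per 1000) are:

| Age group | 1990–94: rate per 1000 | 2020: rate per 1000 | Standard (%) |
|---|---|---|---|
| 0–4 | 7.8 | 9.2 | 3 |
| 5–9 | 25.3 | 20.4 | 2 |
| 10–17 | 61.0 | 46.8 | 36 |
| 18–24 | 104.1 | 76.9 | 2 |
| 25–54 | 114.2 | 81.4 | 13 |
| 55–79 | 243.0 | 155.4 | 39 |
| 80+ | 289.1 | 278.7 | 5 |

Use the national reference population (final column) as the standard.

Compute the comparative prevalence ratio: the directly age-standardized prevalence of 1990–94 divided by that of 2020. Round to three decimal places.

1.429

Standard weights: 0.03, 0.02, 0.36, 0.02, 0.13, 0.39, 0.05.
1990–94: 0.0300×7.8 + 0.0200×25.3 + 0.3600×61.0 + 0.0200×104.1 + 0.1300×114.2 + 0.3900×243.0 + 0.0500×289.1 = 148.8530 per 1000.
2020: 0.0300×9.2 + 0.0200×20.4 + 0.3600×46.8 + 0.0200×76.9 + 0.1300×81.4 + 0.3900×155.4 + 0.0500×278.7 = 104.1930 per 1000.
Ratio = 148.8530 ÷ 104.1930 = 1.42863.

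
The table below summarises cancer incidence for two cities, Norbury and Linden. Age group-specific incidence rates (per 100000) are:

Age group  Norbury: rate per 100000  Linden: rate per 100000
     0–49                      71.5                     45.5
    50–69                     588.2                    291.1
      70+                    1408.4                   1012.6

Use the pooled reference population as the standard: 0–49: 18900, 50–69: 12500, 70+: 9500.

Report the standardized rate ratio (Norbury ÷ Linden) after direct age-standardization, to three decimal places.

1.564

Standard total = 40900; weights = 0.4621, 0.3056, 0.2323.
Norbury: 0.4621×71.5 + 0.3056×588.2 + 0.2323×1408.4 = 539.9425 per 100000.
Linden: 0.4621×45.5 + 0.3056×291.1 + 0.2323×1012.6 = 345.1932 per 100000.
Ratio = 539.9425 ÷ 345.1932 = 1.56418.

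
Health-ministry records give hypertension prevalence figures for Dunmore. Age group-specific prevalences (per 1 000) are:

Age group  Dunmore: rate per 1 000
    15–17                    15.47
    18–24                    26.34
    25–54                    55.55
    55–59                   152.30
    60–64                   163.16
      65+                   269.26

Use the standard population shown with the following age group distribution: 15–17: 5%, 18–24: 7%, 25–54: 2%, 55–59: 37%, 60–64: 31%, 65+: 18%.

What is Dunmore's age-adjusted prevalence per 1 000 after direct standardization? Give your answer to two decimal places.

159.13

Standard weights: 0.05, 0.07, 0.02, 0.37, 0.31, 0.18.
Standardized rate: 0.0500×15.47 + 0.0700×26.34 + 0.0200×55.55 + 0.3700×152.30 + 0.3100×163.16 + 0.1800×269.26 = 159.1257 per 1 000.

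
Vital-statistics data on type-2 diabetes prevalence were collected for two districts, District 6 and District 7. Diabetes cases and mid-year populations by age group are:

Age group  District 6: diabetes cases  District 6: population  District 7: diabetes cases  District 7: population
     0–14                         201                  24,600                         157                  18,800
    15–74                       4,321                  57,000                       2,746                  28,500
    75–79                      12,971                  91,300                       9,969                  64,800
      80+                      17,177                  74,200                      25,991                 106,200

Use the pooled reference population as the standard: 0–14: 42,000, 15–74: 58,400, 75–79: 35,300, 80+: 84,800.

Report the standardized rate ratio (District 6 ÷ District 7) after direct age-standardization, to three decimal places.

0.915

Age-specific rates per 1,000 for District 6: 8.171, 75.807, 142.070, 231.496.
For District 7: 8.351, 96.351, 153.843, 244.736.
Standard total = 220,500; weights = 0.1905, 0.2649, 0.1601, 0.3846.
District 6: 0.1905×8.171 + 0.2649×75.807 + 0.1601×142.070 + 0.3846×231.496 = 133.4069 per 1,000.
District 7: 0.1905×8.351 + 0.2649×96.351 + 0.1601×153.843 + 0.3846×244.736 = 145.8591 per 1,000.
Ratio = 133.4069 ÷ 145.8591 = 0.91463.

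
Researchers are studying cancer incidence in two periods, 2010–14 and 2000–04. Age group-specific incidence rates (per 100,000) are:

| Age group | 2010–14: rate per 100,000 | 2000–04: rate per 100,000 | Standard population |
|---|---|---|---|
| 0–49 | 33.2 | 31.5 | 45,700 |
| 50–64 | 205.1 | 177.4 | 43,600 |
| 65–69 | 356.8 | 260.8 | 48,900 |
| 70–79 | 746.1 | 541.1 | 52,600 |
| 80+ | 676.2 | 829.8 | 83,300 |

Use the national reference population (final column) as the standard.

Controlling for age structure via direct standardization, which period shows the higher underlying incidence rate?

2010–14

Standard total = 274,100; weights = 0.1667, 0.1591, 0.1784, 0.1919, 0.3039.
2010–14: 0.1667×33.2 + 0.1591×205.1 + 0.1784×356.8 + 0.1919×746.1 + 0.3039×676.2 = 450.4905 per 100,000.
2000–04: 0.1667×31.5 + 0.1591×177.4 + 0.1784×260.8 + 0.1919×541.1 + 0.3039×829.8 = 436.0143 per 100,000.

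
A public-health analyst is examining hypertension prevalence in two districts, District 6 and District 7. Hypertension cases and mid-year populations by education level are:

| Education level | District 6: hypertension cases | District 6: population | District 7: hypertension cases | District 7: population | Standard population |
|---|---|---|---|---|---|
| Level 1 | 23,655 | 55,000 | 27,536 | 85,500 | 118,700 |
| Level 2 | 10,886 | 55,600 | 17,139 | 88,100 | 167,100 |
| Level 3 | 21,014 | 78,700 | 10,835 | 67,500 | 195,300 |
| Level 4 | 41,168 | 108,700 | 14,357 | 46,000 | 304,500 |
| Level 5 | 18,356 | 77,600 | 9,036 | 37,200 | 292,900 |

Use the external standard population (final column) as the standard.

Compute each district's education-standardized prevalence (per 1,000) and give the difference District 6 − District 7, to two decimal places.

48.45

Education-specific rates per 1,000 for District 6: 430.091, 195.791, 267.014, 378.730, 236.546.
For District 7: 322.058, 194.540, 160.519, 312.109, 242.903.
Standard total = 1,078,500; weights = 0.1101, 0.1549, 0.1811, 0.2823, 0.2716.
District 6: 0.1101×430.091 + 0.1549×195.791 + 0.1811×267.014 + 0.2823×378.730 + 0.2716×236.546 = 297.1945 per 1,000.
District 7: 0.1101×322.058 + 0.1549×194.540 + 0.1811×160.519 + 0.2823×312.109 + 0.2716×242.903 = 248.7425 per 1,000.
Difference = 297.1945 − 248.7425 = 48.4520.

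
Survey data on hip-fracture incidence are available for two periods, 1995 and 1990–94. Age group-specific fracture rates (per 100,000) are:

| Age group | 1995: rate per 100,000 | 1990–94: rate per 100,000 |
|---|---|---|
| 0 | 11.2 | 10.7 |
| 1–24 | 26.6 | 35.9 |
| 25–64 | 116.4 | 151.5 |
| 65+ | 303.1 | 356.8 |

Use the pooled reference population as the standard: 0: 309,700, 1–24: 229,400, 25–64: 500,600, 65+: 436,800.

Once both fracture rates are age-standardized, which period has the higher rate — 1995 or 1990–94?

Standard total = 1,476,500; weights = 0.2098, 0.1554, 0.3390, 0.2958.
1995: 0.2098×11.2 + 0.1554×26.6 + 0.3390×116.4 + 0.2958×303.1 = 135.6144 per 100,000.
1990–94: 0.2098×10.7 + 0.1554×35.9 + 0.3390×151.5 + 0.2958×356.8 = 164.7412 per 100,000.

1990–94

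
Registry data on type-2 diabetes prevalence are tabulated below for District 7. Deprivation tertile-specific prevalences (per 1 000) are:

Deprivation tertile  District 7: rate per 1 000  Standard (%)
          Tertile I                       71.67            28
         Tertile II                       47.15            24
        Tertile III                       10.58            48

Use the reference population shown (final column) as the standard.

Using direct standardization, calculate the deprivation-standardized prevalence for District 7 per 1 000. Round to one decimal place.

36.5

Standard weights: 0.28, 0.24, 0.48.
Standardized rate: 0.2800×71.67 + 0.2400×47.15 + 0.4800×10.58 = 36.4620 per 1 000.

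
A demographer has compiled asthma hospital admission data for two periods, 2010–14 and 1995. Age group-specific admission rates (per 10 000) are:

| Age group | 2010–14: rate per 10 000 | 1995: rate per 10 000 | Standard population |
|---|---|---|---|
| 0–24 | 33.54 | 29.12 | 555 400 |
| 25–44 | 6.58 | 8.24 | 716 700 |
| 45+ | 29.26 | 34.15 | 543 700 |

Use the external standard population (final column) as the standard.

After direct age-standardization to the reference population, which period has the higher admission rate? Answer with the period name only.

1995

Standard total = 1 815 800; weights = 0.3059, 0.3947, 0.2994.
2010–14: 0.3059×33.54 + 0.3947×6.58 + 0.2994×29.26 = 21.6173 per 10 000.
1995: 0.3059×29.12 + 0.3947×8.24 + 0.2994×34.15 = 22.3847 per 10 000.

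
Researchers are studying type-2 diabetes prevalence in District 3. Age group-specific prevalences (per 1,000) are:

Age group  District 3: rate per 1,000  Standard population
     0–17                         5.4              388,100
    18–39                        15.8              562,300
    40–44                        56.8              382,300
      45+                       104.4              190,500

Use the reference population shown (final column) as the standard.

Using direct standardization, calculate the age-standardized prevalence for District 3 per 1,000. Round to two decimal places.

Standard total = 1,523,200; weights = 0.2548, 0.3692, 0.2510, 0.1251.
Standardized rate: 0.2548×5.4 + 0.3692×15.8 + 0.2510×56.8 + 0.1251×104.4 = 34.5213 per 1,000.

34.52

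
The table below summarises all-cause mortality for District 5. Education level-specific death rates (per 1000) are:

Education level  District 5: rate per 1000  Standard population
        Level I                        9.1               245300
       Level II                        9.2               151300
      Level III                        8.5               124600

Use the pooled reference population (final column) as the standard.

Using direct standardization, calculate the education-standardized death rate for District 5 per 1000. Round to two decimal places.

8.99

Standard total = 521200; weights = 0.4706, 0.2903, 0.2391.
Standardized rate: 0.4706×9.1 + 0.2903×9.2 + 0.2391×8.5 = 8.9856 per 1000.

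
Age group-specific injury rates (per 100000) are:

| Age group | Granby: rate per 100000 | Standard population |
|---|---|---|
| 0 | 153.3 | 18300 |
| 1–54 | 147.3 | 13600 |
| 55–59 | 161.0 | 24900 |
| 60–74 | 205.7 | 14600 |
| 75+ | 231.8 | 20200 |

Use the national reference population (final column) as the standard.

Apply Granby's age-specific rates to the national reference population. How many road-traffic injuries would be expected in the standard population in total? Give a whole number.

Expected road-traffic injuries = Σ (standard pop × age-specific rate ÷ 100000)
= 18300×153.3/100000 + 13600×147.3/100000 + 24900×161.0/100000 + 14600×205.7/100000 + 20200×231.8/100000
= 28.05 + 20.03 + 40.09 + 30.03 + 46.82 = 165.03.

165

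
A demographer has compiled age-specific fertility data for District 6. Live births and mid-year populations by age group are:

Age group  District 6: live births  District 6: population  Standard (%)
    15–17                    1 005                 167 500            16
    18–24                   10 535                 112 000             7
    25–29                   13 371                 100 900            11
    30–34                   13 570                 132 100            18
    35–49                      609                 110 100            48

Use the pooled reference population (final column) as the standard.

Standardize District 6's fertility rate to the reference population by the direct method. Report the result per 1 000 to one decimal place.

Age-specific rates per 1 000 for District 6: 6.000, 94.062, 132.517, 102.725, 5.531.
Standard weights: 0.16, 0.07, 0.11, 0.18, 0.48.
Standardized rate: 0.1600×6.000 + 0.0700×94.062 + 0.1100×132.517 + 0.1800×102.725 + 0.4800×5.531 = 43.2669 per 1 000.

43.3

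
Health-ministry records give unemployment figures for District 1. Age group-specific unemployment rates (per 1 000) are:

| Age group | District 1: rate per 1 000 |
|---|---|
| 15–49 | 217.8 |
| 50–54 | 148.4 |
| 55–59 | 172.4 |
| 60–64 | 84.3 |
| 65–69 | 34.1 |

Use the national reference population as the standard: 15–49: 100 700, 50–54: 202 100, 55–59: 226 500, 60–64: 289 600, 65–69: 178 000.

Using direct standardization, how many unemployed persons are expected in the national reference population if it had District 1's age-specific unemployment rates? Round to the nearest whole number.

121456

Expected unemployed persons = Σ (standard pop × age-specific rate ÷ 1 000)
= 100 700×217.8/1 000 + 202 100×148.4/1 000 + 226 500×172.4/1 000 + 289 600×84.3/1 000 + 178 000×34.1/1 000
= 21932.46 + 29991.64 + 39048.60 + 24413.28 + 6069.80 = 121455.78.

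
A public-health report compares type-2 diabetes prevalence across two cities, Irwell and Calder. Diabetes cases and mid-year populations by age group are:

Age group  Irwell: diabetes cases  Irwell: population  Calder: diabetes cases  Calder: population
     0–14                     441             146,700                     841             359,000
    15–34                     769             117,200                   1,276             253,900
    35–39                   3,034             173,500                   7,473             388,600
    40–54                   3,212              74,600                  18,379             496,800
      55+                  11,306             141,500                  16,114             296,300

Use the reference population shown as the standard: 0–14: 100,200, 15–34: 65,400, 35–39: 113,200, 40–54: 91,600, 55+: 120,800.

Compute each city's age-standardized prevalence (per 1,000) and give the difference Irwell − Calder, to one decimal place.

Age-specific rates per 1,000 for Irwell: 3.006, 6.561, 17.487, 43.056, 79.901.
For Calder: 2.343, 5.026, 19.231, 36.995, 54.384.
Standard total = 491,200; weights = 0.2040, 0.1331, 0.2305, 0.1865, 0.2459.
Irwell: 0.2040×3.006 + 0.1331×6.561 + 0.2305×17.487 + 0.1865×43.056 + 0.2459×79.901 = 33.1960 per 1,000.
Calder: 0.2040×2.343 + 0.1331×5.026 + 0.2305×19.231 + 0.1865×36.995 + 0.2459×54.384 = 25.8522 per 1,000.
Difference = 33.1960 − 25.8522 = 7.3437.

7.3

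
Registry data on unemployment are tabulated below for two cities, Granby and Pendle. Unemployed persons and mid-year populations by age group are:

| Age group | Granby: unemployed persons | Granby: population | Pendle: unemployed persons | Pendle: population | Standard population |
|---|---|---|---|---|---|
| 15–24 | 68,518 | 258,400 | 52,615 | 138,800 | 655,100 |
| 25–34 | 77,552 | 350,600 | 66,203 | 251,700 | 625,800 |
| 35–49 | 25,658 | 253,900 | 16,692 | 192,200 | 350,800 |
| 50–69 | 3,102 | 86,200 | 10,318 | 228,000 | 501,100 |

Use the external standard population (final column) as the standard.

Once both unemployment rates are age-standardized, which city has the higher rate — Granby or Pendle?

Age-specific rates per 1,000 for Granby: 265.163, 221.198, 101.056, 35.986.
For Pendle: 379.071, 263.023, 86.847, 45.254.
Standard total = 2,132,800; weights = 0.3072, 0.2934, 0.1645, 0.2349.
Granby: 0.3072×265.163 + 0.2934×221.198 + 0.1645×101.056 + 0.2349×35.986 = 171.4256 per 1,000.
Pendle: 0.3072×379.071 + 0.2934×263.023 + 0.1645×86.847 + 0.2349×45.254 = 218.5259 per 1,000.
The crude rates (184.21 vs 179.88) would put Granby higher, but that reflects its age composition; once standardized to a common age structure, Pendle has the higher underlying rate.

Pendle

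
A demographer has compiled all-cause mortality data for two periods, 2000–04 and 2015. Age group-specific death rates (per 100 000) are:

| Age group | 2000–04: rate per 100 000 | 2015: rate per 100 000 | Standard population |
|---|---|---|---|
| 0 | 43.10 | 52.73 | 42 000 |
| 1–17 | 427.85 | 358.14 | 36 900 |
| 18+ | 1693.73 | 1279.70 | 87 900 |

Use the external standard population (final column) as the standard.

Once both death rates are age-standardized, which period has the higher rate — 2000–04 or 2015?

Standard total = 166 800; weights = 0.2518, 0.2212, 0.5270.
2000–04: 0.2518×43.10 + 0.2212×427.85 + 0.5270×1693.73 = 998.0619 per 100 000.
2015: 0.2518×52.73 + 0.2212×358.14 + 0.5270×1279.70 = 766.8804 per 100 000.

2000–04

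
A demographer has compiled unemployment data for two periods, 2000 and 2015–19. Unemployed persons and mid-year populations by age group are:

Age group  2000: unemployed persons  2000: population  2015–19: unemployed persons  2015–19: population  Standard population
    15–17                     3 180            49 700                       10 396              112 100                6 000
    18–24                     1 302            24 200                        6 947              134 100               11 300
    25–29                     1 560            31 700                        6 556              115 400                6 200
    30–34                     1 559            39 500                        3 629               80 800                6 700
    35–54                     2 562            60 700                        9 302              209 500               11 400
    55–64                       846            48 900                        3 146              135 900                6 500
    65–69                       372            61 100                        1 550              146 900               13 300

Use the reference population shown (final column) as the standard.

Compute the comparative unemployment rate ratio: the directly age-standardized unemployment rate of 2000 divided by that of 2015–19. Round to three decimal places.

0.863

Age-specific rates per 1 000 for 2000: 63.984, 53.802, 49.211, 39.468, 42.208, 17.301, 6.088.
For 2015–19: 92.739, 51.805, 56.811, 44.913, 44.401, 23.149, 10.551.
Standard total = 61 400; weights = 0.0977, 0.1840, 0.1010, 0.1091, 0.1857, 0.1059, 0.2166.
2000: 0.0977×63.984 + 0.1840×53.802 + 0.1010×49.211 + 0.1091×39.468 + 0.1857×42.208 + 0.1059×17.301 + 0.2166×6.088 = 36.4170 per 1 000.
2015–19: 0.0977×92.739 + 0.1840×51.805 + 0.1010×56.811 + 0.1091×44.913 + 0.1857×44.401 + 0.1059×23.149 + 0.2166×10.551 = 42.2141 per 1 000.
Ratio = 36.4170 ÷ 42.2141 = 0.86267.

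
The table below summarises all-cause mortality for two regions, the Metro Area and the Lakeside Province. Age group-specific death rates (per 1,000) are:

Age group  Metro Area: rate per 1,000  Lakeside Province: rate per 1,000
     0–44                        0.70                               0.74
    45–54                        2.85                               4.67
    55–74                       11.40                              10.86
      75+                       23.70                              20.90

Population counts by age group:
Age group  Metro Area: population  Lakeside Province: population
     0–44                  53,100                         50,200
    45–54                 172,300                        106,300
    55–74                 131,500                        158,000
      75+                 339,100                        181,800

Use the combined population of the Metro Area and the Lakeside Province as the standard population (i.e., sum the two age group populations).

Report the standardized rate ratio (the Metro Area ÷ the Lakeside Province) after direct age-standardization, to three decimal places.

Combined standard total = 1,192,300; weights = 0.0866, 0.2337, 0.2428, 0.4369.
The Metro Area: 0.0866×0.70 + 0.2337×2.85 + 0.2428×11.40 + 0.4369×23.70 = 13.8488 per 1,000.
The Lakeside Province: 0.0866×0.74 + 0.2337×4.67 + 0.2428×10.86 + 0.4369×20.90 = 12.9232 per 1,000.
Ratio = 13.8488 ÷ 12.9232 = 1.07163.

1.072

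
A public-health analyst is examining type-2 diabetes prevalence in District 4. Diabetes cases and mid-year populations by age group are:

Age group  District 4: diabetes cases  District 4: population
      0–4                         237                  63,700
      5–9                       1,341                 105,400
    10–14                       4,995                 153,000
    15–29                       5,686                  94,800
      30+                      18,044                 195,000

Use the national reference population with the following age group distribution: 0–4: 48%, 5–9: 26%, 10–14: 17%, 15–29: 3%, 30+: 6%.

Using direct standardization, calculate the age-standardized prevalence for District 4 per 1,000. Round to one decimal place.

Age-specific rates per 1,000 for District 4: 3.721, 12.723, 32.647, 59.979, 92.533.
Standard weights: 0.48, 0.26, 0.17, 0.03, 0.06.
Standardized rate: 0.4800×3.721 + 0.2600×12.723 + 0.1700×32.647 + 0.0300×59.979 + 0.0600×92.533 = 17.9952 per 1,000.

18.0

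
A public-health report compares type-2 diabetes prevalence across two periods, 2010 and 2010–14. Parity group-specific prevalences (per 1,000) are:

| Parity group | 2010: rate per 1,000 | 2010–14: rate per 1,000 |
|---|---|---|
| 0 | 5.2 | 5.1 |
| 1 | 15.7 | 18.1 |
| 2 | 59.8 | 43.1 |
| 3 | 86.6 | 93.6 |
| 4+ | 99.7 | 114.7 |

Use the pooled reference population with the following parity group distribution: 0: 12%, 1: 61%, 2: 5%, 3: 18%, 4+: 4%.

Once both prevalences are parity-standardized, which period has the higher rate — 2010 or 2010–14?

Standard weights: 0.12, 0.61, 0.05, 0.18, 0.04.
2010: 0.1200×5.2 + 0.6100×15.7 + 0.0500×59.8 + 0.1800×86.6 + 0.0400×99.7 = 32.7670 per 1,000.
2010–14: 0.1200×5.1 + 0.6100×18.1 + 0.0500×43.1 + 0.1800×93.6 + 0.0400×114.7 = 35.2440 per 1,000.

2010–14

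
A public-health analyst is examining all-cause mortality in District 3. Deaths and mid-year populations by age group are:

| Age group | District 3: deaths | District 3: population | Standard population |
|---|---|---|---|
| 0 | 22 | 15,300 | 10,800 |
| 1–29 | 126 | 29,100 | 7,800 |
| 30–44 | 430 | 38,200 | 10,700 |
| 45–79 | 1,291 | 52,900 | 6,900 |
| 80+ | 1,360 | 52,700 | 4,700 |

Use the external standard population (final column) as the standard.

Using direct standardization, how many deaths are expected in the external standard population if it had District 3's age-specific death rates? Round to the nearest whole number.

Age-specific rates per 1,000 for District 3: 1.438, 4.330, 11.257, 24.405, 25.806.
Expected deaths = Σ (standard pop × age-specific rate ÷ 1,000)
= 10,800×1.438/1,000 + 7,800×4.330/1,000 + 10,700×11.257/1,000 + 6,900×24.405/1,000 + 4,700×25.806/1,000
= 15.53 + 33.77 + 120.45 + 168.39 + 121.29 = 459.43.

459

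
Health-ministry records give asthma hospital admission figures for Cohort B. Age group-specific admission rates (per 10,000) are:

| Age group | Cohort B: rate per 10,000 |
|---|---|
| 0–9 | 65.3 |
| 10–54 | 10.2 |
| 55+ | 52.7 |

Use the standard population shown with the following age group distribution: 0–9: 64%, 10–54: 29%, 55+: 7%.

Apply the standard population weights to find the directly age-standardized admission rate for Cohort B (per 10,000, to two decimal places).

48.44

Standard weights: 0.64, 0.29, 0.07.
Standardized rate: 0.6400×65.3 + 0.2900×10.2 + 0.0700×52.7 = 48.4390 per 10,000.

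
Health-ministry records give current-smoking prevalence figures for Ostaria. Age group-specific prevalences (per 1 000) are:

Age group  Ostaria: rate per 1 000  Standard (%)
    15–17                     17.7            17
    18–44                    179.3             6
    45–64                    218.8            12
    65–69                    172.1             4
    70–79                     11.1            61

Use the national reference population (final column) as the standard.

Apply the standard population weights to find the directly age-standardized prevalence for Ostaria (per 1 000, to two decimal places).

Standard weights: 0.17, 0.06, 0.12, 0.04, 0.61.
Standardized rate: 0.1700×17.7 + 0.0600×179.3 + 0.1200×218.8 + 0.0400×172.1 + 0.6100×11.1 = 53.6780 per 1 000.

53.68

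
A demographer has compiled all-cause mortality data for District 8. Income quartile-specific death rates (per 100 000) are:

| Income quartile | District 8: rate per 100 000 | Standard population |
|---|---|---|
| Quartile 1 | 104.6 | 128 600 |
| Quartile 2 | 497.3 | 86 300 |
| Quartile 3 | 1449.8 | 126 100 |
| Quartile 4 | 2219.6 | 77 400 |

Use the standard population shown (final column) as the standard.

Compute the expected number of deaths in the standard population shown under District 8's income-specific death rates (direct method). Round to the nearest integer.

4110

Expected deaths = Σ (standard pop × income-specific rate ÷ 100 000)
= 128 600×104.6/100 000 + 86 300×497.3/100 000 + 126 100×1449.8/100 000 + 77 400×2219.6/100 000
= 134.52 + 429.17 + 1828.20 + 1717.97 = 4109.85.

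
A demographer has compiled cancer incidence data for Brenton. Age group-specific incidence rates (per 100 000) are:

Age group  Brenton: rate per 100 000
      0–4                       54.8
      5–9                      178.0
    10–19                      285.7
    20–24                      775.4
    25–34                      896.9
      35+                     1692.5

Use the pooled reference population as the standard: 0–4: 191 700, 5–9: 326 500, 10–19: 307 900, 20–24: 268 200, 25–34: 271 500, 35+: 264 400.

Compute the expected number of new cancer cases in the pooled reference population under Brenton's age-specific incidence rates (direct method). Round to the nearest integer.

Expected new cancer cases = Σ (standard pop × age-specific rate ÷ 100 000)
= 191 700×54.8/100 000 + 326 500×178.0/100 000 + 307 900×285.7/100 000 + 268 200×775.4/100 000 + 271 500×896.9/100 000 + 264 400×1692.5/100 000
= 105.05 + 581.17 + 879.67 + 2079.62 + 2435.08 + 4474.97 = 10555.57.

10556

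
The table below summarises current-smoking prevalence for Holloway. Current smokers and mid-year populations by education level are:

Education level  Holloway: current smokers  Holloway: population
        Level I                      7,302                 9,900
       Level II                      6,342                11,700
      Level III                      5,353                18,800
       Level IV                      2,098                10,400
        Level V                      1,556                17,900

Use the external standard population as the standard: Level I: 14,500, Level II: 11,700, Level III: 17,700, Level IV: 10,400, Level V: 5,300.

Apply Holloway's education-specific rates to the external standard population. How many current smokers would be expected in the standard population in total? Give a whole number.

24635

Education-specific rates per 1,000 for Holloway: 737.576, 542.051, 284.734, 201.731, 86.927.
Expected current smokers = Σ (standard pop × education-specific rate ÷ 1,000)
= 14,500×737.576/1,000 + 11,700×542.051/1,000 + 17,700×284.734/1,000 + 10,400×201.731/1,000 + 5,300×86.927/1,000
= 10694.85 + 6342.00 + 5039.79 + 2098.00 + 460.72 = 24635.36.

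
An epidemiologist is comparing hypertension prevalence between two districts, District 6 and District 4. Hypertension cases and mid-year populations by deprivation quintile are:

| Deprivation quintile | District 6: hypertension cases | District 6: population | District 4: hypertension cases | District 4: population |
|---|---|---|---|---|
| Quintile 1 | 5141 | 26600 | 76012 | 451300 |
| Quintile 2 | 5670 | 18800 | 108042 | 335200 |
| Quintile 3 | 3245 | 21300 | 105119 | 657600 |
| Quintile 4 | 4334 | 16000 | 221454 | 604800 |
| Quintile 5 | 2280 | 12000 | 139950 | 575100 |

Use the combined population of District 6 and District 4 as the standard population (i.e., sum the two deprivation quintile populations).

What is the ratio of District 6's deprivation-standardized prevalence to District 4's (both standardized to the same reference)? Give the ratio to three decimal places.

0.865

Deprivation-specific rates per 1000 for District 6: 193.271, 301.596, 152.347, 270.875, 190.000.
For District 4: 168.429, 322.321, 159.852, 366.161, 243.349.
Combined standard total = 2718700; weights = 0.1758, 0.1302, 0.2497, 0.2283, 0.2159.
District 6: 0.1758×193.271 + 0.1302×301.596 + 0.2497×152.347 + 0.2283×270.875 + 0.2159×190.000 = 214.1707 per 1000.
District 4: 0.1758×168.429 + 0.1302×322.321 + 0.2497×159.852 + 0.2283×366.161 + 0.2159×243.349 = 247.6553 per 1000.
Ratio = 214.1707 ÷ 247.6553 = 0.86479.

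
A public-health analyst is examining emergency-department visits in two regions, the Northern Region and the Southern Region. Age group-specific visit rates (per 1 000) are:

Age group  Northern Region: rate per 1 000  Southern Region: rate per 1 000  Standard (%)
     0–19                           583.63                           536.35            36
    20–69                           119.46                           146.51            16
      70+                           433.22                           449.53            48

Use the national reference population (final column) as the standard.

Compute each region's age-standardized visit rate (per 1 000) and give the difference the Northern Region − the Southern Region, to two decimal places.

4.86

Standard weights: 0.36, 0.16, 0.48.
The Northern Region: 0.3600×583.63 + 0.1600×119.46 + 0.4800×433.22 = 437.1660 per 1 000.
The Southern Region: 0.3600×536.35 + 0.1600×146.51 + 0.4800×449.53 = 432.3020 per 1 000.
Difference = 437.1660 − 432.3020 = 4.8640.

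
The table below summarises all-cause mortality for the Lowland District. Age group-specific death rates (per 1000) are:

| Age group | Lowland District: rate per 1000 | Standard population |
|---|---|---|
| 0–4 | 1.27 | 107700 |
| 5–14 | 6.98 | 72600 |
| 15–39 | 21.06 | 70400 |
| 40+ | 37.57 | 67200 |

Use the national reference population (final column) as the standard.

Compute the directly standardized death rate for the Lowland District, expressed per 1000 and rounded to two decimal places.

14.63

Standard total = 317900; weights = 0.3388, 0.2284, 0.2215, 0.2114.
Standardized rate: 0.3388×1.27 + 0.2284×6.98 + 0.2215×21.06 + 0.2114×37.57 = 14.6299 per 1000.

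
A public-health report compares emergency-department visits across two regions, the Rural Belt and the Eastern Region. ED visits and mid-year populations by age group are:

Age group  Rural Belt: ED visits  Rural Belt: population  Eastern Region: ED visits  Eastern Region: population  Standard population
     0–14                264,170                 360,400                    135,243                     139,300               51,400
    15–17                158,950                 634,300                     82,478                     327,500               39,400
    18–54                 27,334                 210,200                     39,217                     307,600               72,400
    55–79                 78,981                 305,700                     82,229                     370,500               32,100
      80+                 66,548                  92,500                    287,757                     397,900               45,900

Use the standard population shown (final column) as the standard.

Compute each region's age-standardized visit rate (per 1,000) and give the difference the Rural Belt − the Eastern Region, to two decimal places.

Age-specific rates per 1,000 for the Rural Belt: 732.991, 250.591, 130.038, 258.361, 719.438.
For the Eastern Region: 970.876, 251.841, 127.493, 221.941, 723.189.
Standard total = 241,200; weights = 0.2131, 0.1633, 0.3002, 0.1331, 0.1903.
The Rural Belt: 0.2131×732.991 + 0.1633×250.591 + 0.3002×130.038 + 0.1331×258.361 + 0.1903×719.438 = 407.4601 per 1,000.
The Eastern Region: 0.2131×970.876 + 0.1633×251.841 + 0.3002×127.493 + 0.1331×221.941 + 0.1903×723.189 = 453.4609 per 1,000.
Difference = 407.4601 − 453.4609 = -46.0008.

-46.00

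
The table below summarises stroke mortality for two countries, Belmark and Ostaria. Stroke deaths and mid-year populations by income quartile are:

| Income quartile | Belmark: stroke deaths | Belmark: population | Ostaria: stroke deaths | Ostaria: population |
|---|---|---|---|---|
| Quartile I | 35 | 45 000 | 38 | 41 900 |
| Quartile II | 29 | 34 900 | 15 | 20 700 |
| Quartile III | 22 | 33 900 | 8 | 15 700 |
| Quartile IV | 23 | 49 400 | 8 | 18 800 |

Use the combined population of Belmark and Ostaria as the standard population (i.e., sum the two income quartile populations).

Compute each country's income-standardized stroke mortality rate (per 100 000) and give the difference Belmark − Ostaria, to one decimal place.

Income-specific rates per 100 000 for Belmark: 77.78, 83.09, 64.90, 46.56.
For Ostaria: 90.69, 72.46, 50.96, 42.55.
Combined standard total = 260 300; weights = 0.3338, 0.2136, 0.1905, 0.2620.
Belmark: 0.3338×77.78 + 0.2136×83.09 + 0.1905×64.90 + 0.2620×46.56 = 68.2794 per 100 000.
Ostaria: 0.3338×90.69 + 0.2136×72.46 + 0.1905×50.96 + 0.2620×42.55 = 66.6141 per 100 000.
Difference = 68.2794 − 66.6141 = 1.6653.

1.7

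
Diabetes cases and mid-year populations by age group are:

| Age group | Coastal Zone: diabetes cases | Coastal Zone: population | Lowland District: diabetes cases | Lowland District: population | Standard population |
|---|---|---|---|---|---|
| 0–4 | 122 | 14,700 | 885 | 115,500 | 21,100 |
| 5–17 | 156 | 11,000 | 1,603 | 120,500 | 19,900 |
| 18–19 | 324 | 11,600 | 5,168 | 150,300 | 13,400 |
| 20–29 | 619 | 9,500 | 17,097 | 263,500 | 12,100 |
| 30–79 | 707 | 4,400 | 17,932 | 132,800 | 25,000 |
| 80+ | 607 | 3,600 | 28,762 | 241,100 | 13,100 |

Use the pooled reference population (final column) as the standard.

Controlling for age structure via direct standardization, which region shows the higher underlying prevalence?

Age-specific rates per 1,000 for the Coastal Zone: 8.299, 14.182, 27.931, 65.158, 160.682, 168.611.
For the Lowland District: 7.662, 13.303, 34.385, 64.884, 135.030, 119.295.
Standard total = 104,600; weights = 0.2017, 0.1902, 0.1281, 0.1157, 0.2390, 0.1252.
The Coastal Zone: 0.2017×8.299 + 0.1902×14.182 + 0.1281×27.931 + 0.1157×65.158 + 0.2390×160.682 + 0.1252×168.611 = 75.0083 per 1,000.
The Lowland District: 0.2017×7.662 + 0.1902×13.303 + 0.1281×34.385 + 0.1157×64.884 + 0.2390×135.030 + 0.1252×119.295 = 63.2005 per 1,000.
The crude rates (46.26 vs 69.79) would put the Lowland District higher, but that reflects its age composition; once standardized to a common age structure, the Coastal Zone has the higher underlying rate.

Coastal Zone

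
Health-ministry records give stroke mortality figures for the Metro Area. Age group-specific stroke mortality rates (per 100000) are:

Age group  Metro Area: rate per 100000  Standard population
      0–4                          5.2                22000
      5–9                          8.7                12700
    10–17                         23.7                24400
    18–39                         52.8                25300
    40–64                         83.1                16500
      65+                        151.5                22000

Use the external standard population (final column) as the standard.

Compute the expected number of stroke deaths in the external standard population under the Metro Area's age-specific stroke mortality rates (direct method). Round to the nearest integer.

68

Expected stroke deaths = Σ (standard pop × age-specific rate ÷ 100000)
= 22000×5.2/100000 + 12700×8.7/100000 + 24400×23.7/100000 + 25300×52.8/100000 + 16500×83.1/100000 + 22000×151.5/100000
= 1.14 + 1.10 + 5.78 + 13.36 + 13.71 + 33.33 = 68.43.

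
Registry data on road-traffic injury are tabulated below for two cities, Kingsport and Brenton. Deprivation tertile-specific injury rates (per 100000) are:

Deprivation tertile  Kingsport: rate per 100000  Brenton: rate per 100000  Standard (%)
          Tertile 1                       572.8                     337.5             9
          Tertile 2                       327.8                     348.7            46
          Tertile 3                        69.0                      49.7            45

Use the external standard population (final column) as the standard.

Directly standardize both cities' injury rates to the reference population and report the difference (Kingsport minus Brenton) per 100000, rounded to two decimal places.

20.25

Standard weights: 0.09, 0.46, 0.45.
Kingsport: 0.0900×572.8 + 0.4600×327.8 + 0.4500×69.0 = 233.3900 per 100000.
Brenton: 0.0900×337.5 + 0.4600×348.7 + 0.4500×49.7 = 213.1420 per 100000.
Difference = 233.3900 − 213.1420 = 20.2480.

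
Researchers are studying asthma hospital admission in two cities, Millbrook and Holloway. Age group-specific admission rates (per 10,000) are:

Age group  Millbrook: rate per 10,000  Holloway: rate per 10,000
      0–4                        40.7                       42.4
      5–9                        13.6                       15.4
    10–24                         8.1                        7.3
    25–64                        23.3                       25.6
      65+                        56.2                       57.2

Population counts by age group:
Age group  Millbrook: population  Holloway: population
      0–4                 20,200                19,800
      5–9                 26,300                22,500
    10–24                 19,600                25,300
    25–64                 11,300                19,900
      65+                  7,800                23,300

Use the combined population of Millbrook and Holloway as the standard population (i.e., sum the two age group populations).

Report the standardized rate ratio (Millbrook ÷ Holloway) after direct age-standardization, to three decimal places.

0.958

Combined standard total = 196,000; weights = 0.2041, 0.2490, 0.2291, 0.1592, 0.1587.
Millbrook: 0.2041×40.7 + 0.2490×13.6 + 0.2291×8.1 + 0.1592×23.3 + 0.1587×56.2 = 26.1742 per 10,000.
Holloway: 0.2041×42.4 + 0.2490×15.4 + 0.2291×7.3 + 0.1592×25.6 + 0.1587×57.2 = 27.3109 per 10,000.
Ratio = 26.1742 ÷ 27.3109 = 0.95838.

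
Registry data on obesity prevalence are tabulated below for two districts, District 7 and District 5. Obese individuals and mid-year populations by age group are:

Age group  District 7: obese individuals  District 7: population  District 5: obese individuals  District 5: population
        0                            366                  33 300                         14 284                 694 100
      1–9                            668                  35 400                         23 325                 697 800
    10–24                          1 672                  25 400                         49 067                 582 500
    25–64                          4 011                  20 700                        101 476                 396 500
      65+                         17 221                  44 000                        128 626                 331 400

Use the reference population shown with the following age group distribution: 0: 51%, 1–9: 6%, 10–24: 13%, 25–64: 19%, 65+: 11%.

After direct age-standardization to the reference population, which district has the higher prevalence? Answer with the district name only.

Age-specific rates per 1 000 for District 7: 10.991, 18.870, 65.827, 193.768, 391.386.
For District 5: 20.579, 33.426, 84.235, 255.929, 388.129.
Standard weights: 0.51, 0.06, 0.13, 0.19, 0.11.
District 7: 0.5100×10.991 + 0.0600×18.870 + 0.1300×65.827 + 0.1900×193.768 + 0.1100×391.386 = 95.1635 per 1 000.
District 5: 0.5100×20.579 + 0.0600×33.426 + 0.1300×84.235 + 0.1900×255.929 + 0.1100×388.129 = 114.7723 per 1 000.
The crude rates (150.74 vs 117.23) would put District 7 higher, but that reflects its age composition; once standardized to a common age structure, District 5 has the higher underlying rate.

District 5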